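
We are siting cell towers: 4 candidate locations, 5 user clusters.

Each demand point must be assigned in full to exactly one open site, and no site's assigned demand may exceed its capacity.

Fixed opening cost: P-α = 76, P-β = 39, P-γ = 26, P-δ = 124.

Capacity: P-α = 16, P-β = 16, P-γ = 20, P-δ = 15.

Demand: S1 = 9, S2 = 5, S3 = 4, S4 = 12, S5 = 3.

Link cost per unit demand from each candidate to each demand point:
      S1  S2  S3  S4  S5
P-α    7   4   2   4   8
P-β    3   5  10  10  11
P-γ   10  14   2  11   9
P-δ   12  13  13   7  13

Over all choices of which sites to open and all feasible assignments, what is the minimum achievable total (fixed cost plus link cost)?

273

Open {P-α, P-β, P-γ}; cheapest assignment that respects the capacities:
  P-α (cap 16, load 15): S4, S5 — cost 12×4 + 3×8 = 72
  P-β (cap 16, load 14): S1, S2 — cost 9×3 + 5×5 = 52
  P-γ (cap 20, load 4): S3 — cost 4×2 = 8
  Shipping 132, fixed 141 → total 273.
  Any other capacity-feasible assignment to {P-α, P-β, P-γ} ships for at least 132.
Compare {P-β, P-γ}: its best feasible assignment gives total 284.
Compare {P-α, P-γ}: its best feasible assignment gives total 342.
Every other set of open sites that can feasibly serve all demand totals ≥ 284 even under its best assignment. Minimum: 273.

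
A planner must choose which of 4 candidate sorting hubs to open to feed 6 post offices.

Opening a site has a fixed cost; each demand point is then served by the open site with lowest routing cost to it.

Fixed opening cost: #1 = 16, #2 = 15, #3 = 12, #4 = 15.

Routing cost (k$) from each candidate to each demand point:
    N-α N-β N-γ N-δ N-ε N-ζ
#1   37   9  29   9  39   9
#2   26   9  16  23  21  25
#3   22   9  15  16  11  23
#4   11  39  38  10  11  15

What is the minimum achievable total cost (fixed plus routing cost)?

98

Open {#3, #4}: assign each demand point to its cheapest open site.
  N-α→#4 11, N-β→#3 9, N-γ→#3 15, N-δ→#4 10, N-ε→#3 11, N-ζ→#4 15
  routing cost 71, fixed 27 → total 98.
Compare {#2, #4}: routing cost 72 + fixed 30 = 102.
Compare {#1, #3}: routing cost 75 + fixed 28 = 103.
Compare {#1, #3, #4}: routing cost 64 + fixed 43 = 107.
All other subsets cost ≥ 102. Minimum total cost: 98.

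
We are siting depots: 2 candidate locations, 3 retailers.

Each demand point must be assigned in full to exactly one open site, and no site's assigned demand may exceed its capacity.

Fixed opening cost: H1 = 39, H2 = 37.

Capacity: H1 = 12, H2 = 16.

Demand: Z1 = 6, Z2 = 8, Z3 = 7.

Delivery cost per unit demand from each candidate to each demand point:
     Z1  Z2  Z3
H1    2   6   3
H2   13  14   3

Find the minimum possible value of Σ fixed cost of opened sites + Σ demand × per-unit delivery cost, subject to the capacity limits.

221

Open {H1, H2}; cheapest assignment that respects the capacities:
  H1 (cap 12, load 6): Z1 — cost 6×2 = 12
  H2 (cap 16, load 15): Z2, Z3 — cost 8×14 + 7×3 = 133
  Shipping 145, fixed 76 → total 221.
  Any other capacity-feasible assignment to {H1, H2} ships for at least 145.
Total demand is 21 and no other set of sites has combined capacity ≥ 21, so {H1, H2} is the only feasible choice of open sites. Minimum: 221.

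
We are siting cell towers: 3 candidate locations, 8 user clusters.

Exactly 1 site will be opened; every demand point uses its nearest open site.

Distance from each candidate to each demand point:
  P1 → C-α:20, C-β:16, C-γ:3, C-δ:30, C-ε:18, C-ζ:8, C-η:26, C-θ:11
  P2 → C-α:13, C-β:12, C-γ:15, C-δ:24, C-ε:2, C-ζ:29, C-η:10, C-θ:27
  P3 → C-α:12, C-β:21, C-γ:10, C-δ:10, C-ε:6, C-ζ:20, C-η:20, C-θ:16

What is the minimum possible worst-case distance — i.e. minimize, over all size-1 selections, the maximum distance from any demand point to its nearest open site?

Open {P3}.
  Farthest demand point is C-β at distance 21 (to P3); all others are ≤ 21.
With {P2} the worst case is 29.
With {P1} the worst case is 30.
No size-1 selection achieves below 21.

21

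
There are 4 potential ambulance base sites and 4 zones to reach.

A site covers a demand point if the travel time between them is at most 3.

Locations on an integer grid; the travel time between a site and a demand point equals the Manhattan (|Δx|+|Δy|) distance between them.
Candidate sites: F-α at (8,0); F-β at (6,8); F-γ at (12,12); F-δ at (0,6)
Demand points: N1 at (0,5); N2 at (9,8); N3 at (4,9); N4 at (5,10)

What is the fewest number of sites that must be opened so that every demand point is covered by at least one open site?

Coverage sets (demand points within 3 of each site):
  F-α: {}
  F-β: {N2, N3, N4}
  F-γ: {}
  F-δ: {N1}
No single site covers all 4 demand points.
But {F-β, F-δ} covers everything, so the minimum is 2.

2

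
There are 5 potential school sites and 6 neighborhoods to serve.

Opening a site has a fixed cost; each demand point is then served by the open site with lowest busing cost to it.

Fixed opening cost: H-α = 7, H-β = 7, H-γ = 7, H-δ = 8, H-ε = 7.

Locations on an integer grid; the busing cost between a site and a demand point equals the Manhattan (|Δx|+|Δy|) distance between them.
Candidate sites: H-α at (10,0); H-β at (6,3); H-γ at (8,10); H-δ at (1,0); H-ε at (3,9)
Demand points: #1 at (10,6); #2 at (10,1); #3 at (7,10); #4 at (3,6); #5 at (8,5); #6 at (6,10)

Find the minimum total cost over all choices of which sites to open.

Open {H-α, H-γ}: assign each demand point to its cheapest open site.
  #1→H-α 6, #2→H-α 1, #3→H-γ 1, #4→H-γ 9, #5→H-γ 5, #6→H-γ 2
  busing cost 24, fixed 14 → total 38.
Compare {H-β, H-γ}: busing cost 25 + fixed 14 = 39.
Compare {H-α, H-γ, H-ε}: busing cost 18 + fixed 21 = 39.
Compare {H-α, H-ε}: busing cost 26 + fixed 14 = 40.
All other subsets cost ≥ 39. Minimum total cost: 38.

38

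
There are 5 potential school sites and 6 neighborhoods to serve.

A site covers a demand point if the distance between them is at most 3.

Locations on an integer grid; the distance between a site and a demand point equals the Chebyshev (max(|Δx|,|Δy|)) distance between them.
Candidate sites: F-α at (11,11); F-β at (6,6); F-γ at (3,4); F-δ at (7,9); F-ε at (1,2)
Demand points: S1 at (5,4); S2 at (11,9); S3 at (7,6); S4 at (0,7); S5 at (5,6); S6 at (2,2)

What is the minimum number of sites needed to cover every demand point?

Coverage sets (demand points within 3 of each site):
  F-α: {S2}
  F-β: {S1, S3, S5}
  F-γ: {S1, S4, S5, S6}
  F-δ: {S3, S5}
  F-ε: {S6}
No 2 sites suffice: every size-2 union leaves at least one demand point uncovered.
But {F-α, F-β, F-γ} covers everything, so the minimum is 3.

3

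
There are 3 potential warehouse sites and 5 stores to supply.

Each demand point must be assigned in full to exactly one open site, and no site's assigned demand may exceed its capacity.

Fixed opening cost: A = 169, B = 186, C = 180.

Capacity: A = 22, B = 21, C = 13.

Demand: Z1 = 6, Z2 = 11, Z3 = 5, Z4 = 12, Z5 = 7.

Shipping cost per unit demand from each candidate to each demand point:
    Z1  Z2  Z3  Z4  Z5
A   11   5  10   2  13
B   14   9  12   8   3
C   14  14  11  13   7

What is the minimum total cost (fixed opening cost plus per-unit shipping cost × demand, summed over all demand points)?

Open {A, B}; cheapest assignment that respects the capacities:
  A (cap 22, load 22): Z1, Z2, Z3 — cost 6×11 + 11×5 + 5×10 = 171
  B (cap 21, load 19): Z4, Z5 — cost 12×8 + 7×3 = 117
  Shipping 288, fixed 355 → total 643.
  Any other capacity-feasible assignment to {A, B} ships for at least 288.
Compare {A, B, C}: its best feasible assignment gives total 800.
Every other set of open sites that can feasibly serve all demand totals ≥ 800 even under its best assignment. Minimum: 643.

643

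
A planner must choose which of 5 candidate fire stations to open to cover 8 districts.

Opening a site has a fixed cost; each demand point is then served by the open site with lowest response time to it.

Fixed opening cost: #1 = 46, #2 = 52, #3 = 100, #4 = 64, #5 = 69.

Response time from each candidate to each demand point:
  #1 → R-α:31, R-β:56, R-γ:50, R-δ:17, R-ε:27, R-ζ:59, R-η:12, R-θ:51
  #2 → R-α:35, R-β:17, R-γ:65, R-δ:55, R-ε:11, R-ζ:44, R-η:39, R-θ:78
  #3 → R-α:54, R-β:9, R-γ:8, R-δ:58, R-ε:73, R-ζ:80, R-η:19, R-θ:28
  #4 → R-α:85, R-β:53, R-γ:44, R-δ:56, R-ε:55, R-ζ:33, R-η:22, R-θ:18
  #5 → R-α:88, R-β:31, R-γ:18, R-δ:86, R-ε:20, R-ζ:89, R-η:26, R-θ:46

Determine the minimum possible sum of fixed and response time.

331

Open {#1, #2}: assign each demand point to its cheapest open site.
  R-α→#1 31, R-β→#2 17, R-γ→#1 50, R-δ→#1 17, R-ε→#2 11, R-ζ→#2 44, R-η→#1 12, R-θ→#1 51
  response time 233, fixed 98 → total 331.
Compare {#1, #3}: response time 191 + fixed 146 = 337.
Compare {#1, #4}: response time 235 + fixed 110 = 345.
Compare {#1, #2, #4}: response time 183 + fixed 162 = 345.
All other subsets cost ≥ 337. Minimum total cost: 331.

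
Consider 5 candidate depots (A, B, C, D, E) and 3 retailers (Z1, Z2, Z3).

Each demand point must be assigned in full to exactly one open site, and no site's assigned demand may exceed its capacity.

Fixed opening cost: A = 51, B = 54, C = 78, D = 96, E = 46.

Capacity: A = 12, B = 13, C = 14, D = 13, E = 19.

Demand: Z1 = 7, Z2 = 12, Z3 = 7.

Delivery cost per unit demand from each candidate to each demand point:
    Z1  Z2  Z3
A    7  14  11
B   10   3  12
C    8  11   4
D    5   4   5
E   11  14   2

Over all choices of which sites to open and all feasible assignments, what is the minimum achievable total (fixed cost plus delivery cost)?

227

Open {B, E}; cheapest assignment that respects the capacities:
  B (cap 13, load 12): Z2 — cost 12×3 = 36
  E (cap 19, load 14): Z1, Z3 — cost 7×11 + 7×2 = 91
  Shipping 127, fixed 100 → total 227.
  Any other capacity-feasible assignment to {B, E} ships for at least 127.
Compare {A, B, E}: its best feasible assignment gives total 250.
Compare {B, C}: its best feasible assignment gives total 252.
Every other set of open sites that can feasibly serve all demand totals ≥ 250 even under its best assignment. Minimum: 227.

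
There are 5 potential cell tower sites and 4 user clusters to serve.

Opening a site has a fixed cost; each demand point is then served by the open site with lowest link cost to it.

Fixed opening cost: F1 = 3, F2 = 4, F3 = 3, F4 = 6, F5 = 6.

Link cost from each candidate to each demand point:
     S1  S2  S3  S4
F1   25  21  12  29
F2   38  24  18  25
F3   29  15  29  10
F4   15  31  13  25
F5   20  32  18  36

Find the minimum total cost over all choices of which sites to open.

62

Open {F3, F4}: assign each demand point to its cheapest open site.
  S1→F4 15, S2→F3 15, S3→F4 13, S4→F3 10
  link cost 53, fixed 9 → total 62.
Compare {F1, F3, F4}: link cost 52 + fixed 12 = 64.
Compare {F2, F3, F4}: link cost 53 + fixed 13 = 66.
Compare {F1, F3}: link cost 62 + fixed 6 = 68.
All other subsets cost ≥ 64. Minimum total cost: 62.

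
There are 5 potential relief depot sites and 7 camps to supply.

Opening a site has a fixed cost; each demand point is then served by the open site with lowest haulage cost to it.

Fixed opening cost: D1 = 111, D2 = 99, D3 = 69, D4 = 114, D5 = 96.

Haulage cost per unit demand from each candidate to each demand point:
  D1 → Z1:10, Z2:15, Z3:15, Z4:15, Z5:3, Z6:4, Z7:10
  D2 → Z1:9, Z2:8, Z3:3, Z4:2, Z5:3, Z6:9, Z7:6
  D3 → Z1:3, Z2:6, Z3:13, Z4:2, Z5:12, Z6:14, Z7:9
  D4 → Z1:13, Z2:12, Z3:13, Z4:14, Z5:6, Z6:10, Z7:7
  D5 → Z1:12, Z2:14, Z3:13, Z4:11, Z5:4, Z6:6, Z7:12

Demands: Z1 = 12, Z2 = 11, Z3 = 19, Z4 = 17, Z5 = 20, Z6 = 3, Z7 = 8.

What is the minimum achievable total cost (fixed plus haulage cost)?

496

Open {D2, D3}: assign each demand point to its cheapest open site.
  Z1→D3 12×3=36, Z2→D3 11×6=66, Z3→D2 19×3=57, Z4→D2 17×2=34, Z5→D2 20×3=60, Z6→D2 3×9=27, Z7→D2 8×6=48
  haulage cost 328, fixed 168 → total 496.
Compare {D2}: haulage cost 422 + fixed 99 = 521.
Compare {D2, D3, D5}: haulage cost 319 + fixed 264 = 583.
Compare {D1, D2, D3}: haulage cost 313 + fixed 279 = 592.
All other subsets cost ≥ 521. Minimum total cost: 496.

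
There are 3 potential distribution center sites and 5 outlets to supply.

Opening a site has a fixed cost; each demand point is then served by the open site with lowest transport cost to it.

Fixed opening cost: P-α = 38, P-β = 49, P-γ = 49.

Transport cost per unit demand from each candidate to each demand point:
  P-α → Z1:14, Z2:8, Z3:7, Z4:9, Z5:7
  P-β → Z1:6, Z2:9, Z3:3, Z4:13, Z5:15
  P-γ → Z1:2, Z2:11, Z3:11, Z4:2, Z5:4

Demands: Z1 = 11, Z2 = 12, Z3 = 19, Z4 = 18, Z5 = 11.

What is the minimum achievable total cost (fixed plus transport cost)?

365

Open {P-β, P-γ}: assign each demand point to its cheapest open site.
  Z1→P-γ 11×2=22, Z2→P-β 12×9=108, Z3→P-β 19×3=57, Z4→P-γ 18×2=36, Z5→P-γ 11×4=44
  transport cost 267, fixed 98 → total 365.
Compare {P-α, P-β, P-γ}: transport cost 255 + fixed 136 = 391.
Compare {P-α, P-γ}: transport cost 331 + fixed 87 = 418.
Compare {P-γ}: transport cost 443 + fixed 49 = 492.
All other subsets cost ≥ 391. Minimum total cost: 365.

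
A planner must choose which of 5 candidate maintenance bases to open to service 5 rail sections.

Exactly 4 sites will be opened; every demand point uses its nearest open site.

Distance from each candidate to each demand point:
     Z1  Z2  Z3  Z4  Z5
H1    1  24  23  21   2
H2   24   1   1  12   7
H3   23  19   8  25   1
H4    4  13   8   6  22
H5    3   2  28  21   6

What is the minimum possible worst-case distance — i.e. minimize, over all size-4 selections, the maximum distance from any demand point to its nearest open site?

6

Open {H1, H2, H3, H4}.
  Farthest demand point is Z4 at distance 6 (to H4); all others are ≤ 6.
With {H1, H2, H4, H5} the worst case is 6.
With {H2, H3, H4, H5} the worst case is 6.
No size-4 selection achieves below 6.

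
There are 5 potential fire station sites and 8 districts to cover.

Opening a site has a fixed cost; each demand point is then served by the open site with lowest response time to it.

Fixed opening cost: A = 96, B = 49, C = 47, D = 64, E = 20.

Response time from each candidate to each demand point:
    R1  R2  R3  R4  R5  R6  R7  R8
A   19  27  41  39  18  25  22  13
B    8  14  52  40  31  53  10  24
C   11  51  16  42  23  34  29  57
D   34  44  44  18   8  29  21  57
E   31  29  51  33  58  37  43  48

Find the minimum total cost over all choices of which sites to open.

265

Open {B, C}: assign each demand point to its cheapest open site.
  R1→B 8, R2→B 14, R3→C 16, R4→B 40, R5→C 23, R6→C 34, R7→B 10, R8→B 24
  response time 169, fixed 96 → total 265.
Compare {B, D}: response time 155 + fixed 113 = 268.
Compare {B, E}: response time 208 + fixed 69 = 277.
Compare {B, C, E}: response time 162 + fixed 116 = 278.
All other subsets cost ≥ 268. Minimum total cost: 265.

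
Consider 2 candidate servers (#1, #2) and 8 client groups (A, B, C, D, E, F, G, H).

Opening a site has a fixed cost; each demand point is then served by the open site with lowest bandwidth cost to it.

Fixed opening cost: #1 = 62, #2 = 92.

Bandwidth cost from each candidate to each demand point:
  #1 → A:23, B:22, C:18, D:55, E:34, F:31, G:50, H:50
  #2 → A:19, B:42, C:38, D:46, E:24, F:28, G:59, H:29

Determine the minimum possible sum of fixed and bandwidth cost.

345

Open {#1}: assign each demand point to its cheapest open site.
  A→#1 23, B→#1 22, C→#1 18, D→#1 55, E→#1 34, F→#1 31, G→#1 50, H→#1 50
  bandwidth cost 283, fixed 62 → total 345.
Compare {#2}: bandwidth cost 285 + fixed 92 = 377.
Compare {#1, #2}: bandwidth cost 236 + fixed 154 = 390.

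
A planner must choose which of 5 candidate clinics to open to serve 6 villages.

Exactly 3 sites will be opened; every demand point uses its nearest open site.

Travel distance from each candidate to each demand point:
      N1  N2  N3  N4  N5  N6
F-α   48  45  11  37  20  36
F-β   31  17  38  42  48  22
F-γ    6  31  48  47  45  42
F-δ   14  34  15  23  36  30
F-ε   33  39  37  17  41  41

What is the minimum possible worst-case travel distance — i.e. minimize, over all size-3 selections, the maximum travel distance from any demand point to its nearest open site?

Open {F-α, F-β, F-δ}.
  Farthest demand point is N4 at travel distance 23 (to F-δ); all others are ≤ 23.
With {F-α, F-β, F-ε} the worst case is 31.
With {F-α, F-γ, F-δ} the worst case is 31.
No size-3 selection achieves below 23.

23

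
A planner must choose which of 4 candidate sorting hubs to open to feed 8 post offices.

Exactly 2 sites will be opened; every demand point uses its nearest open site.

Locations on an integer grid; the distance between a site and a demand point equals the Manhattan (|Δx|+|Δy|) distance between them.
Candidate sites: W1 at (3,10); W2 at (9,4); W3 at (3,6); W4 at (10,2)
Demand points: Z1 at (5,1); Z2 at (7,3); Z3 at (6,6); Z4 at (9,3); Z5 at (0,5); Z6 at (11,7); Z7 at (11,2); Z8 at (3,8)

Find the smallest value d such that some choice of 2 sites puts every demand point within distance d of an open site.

6

Open {W3, W4}.
  Farthest demand point is Z1 at distance 6 (to W4); all others are ≤ 6.
With {W2, W3} the worst case is 7.
With {W1, W2} the worst case is 8.
No size-2 selection achieves below 6.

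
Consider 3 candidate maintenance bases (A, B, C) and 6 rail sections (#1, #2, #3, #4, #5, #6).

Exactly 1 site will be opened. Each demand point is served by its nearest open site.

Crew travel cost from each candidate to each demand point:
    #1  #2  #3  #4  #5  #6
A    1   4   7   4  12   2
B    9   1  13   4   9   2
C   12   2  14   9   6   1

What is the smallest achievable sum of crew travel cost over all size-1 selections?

30

Open {A}.
  #1→A 1, #2→A 4, #3→A 7, #4→A 4, #5→A 12, #6→A 2  ⇒ total 30.
Compare {B}: total 38.
Compare {C}: total 44.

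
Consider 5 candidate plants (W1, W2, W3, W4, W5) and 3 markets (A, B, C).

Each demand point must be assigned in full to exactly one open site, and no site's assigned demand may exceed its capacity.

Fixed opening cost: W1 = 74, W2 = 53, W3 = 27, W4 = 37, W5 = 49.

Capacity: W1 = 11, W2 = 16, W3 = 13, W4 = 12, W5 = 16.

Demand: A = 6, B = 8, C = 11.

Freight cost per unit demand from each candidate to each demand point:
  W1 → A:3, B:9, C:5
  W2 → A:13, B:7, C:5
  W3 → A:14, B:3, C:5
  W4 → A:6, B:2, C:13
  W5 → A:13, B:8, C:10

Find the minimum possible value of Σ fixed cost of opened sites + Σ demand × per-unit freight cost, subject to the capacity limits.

227

Open {W1, W3, W4}; cheapest assignment that respects the capacities:
  W1 (cap 11, load 6): A — cost 6×3 = 18
  W3 (cap 13, load 11): C — cost 11×5 = 55
  W4 (cap 12, load 8): B — cost 8×2 = 16
  Shipping 89, fixed 138 → total 227.
  Any other capacity-feasible assignment to {W1, W3, W4} ships for at least 89.
Compare {W2, W3, W4}: its best feasible assignment gives total 232.
Compare {W1, W2, W3}: its best feasible assignment gives total 251.
Every other set of open sites that can feasibly serve all demand totals ≥ 232 even under its best assignment. Minimum: 227.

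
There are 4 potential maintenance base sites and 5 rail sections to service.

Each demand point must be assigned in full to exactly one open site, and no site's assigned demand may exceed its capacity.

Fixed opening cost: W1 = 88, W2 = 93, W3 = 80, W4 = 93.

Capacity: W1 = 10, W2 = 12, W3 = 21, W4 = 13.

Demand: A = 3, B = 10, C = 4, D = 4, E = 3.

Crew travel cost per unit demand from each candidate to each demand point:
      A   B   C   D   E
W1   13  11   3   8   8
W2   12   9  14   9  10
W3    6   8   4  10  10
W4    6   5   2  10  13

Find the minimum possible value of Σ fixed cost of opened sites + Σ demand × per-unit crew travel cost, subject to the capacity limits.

Open {W3, W4}; cheapest assignment that respects the capacities:
  W3 (cap 21, load 14): A, C, D, E — cost 3×6 + 4×4 + 4×10 + 3×10 = 104
  W4 (cap 13, load 10): B — cost 10×5 = 50
  Shipping 154, fixed 173 → total 327.
  Any other capacity-feasible assignment to {W3, W4} ships for at least 154.
Compare {W1, W3}: its best feasible assignment gives total 338.
Compare {W2, W3}: its best feasible assignment gives total 353.
Every other set of open sites that can feasibly serve all demand totals ≥ 338 even under its best assignment. Minimum: 327.

327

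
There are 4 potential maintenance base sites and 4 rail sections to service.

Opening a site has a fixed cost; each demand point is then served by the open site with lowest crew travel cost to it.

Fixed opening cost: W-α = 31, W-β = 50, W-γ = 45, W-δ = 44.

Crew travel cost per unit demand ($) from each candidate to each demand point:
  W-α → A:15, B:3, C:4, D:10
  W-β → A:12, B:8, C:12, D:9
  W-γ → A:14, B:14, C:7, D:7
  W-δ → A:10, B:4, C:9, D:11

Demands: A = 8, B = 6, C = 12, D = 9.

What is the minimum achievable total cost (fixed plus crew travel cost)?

307

Open {W-α}: assign each demand point to its cheapest open site.
  A→W-α 8×15=120, B→W-α 6×3=18, C→W-α 12×4=48, D→W-α 9×10=90
  crew travel cost 276, fixed 31 → total 307.
Compare {W-α, W-δ}: crew travel cost 236 + fixed 75 = 311.
Compare {W-α, W-γ}: crew travel cost 241 + fixed 76 = 317.
Compare {W-α, W-β}: crew travel cost 243 + fixed 81 = 324.
All other subsets cost ≥ 311. Minimum total cost: 307.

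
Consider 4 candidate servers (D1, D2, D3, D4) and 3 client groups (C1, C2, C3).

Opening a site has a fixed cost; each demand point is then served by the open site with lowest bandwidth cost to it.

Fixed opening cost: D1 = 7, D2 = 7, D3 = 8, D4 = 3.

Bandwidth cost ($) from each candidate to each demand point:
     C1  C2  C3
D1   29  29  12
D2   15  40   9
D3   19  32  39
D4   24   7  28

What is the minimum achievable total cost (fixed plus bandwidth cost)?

Open {D2, D4}: assign each demand point to its cheapest open site.
  C1→D2 15, C2→D4 7, C3→D2 9
  bandwidth cost 31, fixed 10 → total 41.
Compare {D1, D2, D4}: bandwidth cost 31 + fixed 17 = 48.
Compare {D2, D3, D4}: bandwidth cost 31 + fixed 18 = 49.
Compare {D1, D4}: bandwidth cost 43 + fixed 10 = 53.
All other subsets cost ≥ 48. Minimum total cost: 41.

41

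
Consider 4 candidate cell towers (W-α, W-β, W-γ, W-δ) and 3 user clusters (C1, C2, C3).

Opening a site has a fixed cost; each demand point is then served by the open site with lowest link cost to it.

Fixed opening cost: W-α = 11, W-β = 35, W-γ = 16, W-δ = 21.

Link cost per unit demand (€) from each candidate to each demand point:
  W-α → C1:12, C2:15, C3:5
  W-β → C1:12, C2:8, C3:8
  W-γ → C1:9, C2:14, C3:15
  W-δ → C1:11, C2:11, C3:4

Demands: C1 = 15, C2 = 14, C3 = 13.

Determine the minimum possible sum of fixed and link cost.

Open {W-β, W-γ, W-δ}: assign each demand point to its cheapest open site.
  C1→W-γ 15×9=135, C2→W-β 14×8=112, C3→W-δ 13×4=52
  link cost 299, fixed 72 → total 371.
Compare {W-α, W-β, W-γ}: link cost 312 + fixed 62 = 374.
Compare {W-γ, W-δ}: link cost 341 + fixed 37 = 378.
Compare {W-α, W-β, W-γ, W-δ}: link cost 299 + fixed 83 = 382.
All other subsets cost ≥ 374. Minimum total cost: 371.

371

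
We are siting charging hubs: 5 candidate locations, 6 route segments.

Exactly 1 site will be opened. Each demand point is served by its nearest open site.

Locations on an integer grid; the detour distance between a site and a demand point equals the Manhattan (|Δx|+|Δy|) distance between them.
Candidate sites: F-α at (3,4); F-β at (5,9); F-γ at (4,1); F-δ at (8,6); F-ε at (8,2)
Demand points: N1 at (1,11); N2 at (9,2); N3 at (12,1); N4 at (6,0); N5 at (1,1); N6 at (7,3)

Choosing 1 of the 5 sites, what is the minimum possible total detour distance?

36

Open {F-ε}.
  N1→F-ε 16, N2→F-ε 1, N3→F-ε 5, N4→F-ε 4, N5→F-ε 8, N6→F-ε 2  ⇒ total 36.
Compare {F-γ}: total 38.
Compare {F-α}: total 46.
No size-1 selection does better; minimum is 36.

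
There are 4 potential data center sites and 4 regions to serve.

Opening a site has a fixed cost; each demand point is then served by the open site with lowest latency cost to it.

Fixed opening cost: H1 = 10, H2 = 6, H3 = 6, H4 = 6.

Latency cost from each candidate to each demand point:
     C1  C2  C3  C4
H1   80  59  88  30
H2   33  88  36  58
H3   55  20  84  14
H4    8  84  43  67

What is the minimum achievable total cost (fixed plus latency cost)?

96

Open {H2, H3, H4}: assign each demand point to its cheapest open site.
  C1→H4 8, C2→H3 20, C3→H2 36, C4→H3 14
  latency cost 78, fixed 18 → total 96.
Compare {H3, H4}: latency cost 85 + fixed 12 = 97.
Compare {H1, H2, H3, H4}: latency cost 78 + fixed 28 = 106.
Compare {H1, H3, H4}: latency cost 85 + fixed 22 = 107.
All other subsets cost ≥ 97. Minimum total cost: 96.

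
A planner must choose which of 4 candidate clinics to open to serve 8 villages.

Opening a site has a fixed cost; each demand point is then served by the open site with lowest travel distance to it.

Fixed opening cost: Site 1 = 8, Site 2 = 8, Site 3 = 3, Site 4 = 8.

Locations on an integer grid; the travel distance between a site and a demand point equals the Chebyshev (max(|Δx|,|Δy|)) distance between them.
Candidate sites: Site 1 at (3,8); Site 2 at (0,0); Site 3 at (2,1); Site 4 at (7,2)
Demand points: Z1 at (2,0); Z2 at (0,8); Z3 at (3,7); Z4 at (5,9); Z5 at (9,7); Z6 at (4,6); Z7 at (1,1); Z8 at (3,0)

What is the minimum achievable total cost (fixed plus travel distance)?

Open {Site 1, Site 3}: assign each demand point to its cheapest open site.
  Z1→Site 3 1, Z2→Site 1 3, Z3→Site 1 1, Z4→Site 1 2, Z5→Site 1 6, Z6→Site 1 2, Z7→Site 3 1, Z8→Site 3 1
  travel distance 17, fixed 11 → total 28.
Compare {Site 1, Site 3, Site 4}: travel distance 16 + fixed 19 = 35.
Compare {Site 1, Site 2}: travel distance 20 + fixed 16 = 36.
Compare {Site 1, Site 2, Site 3}: travel distance 17 + fixed 19 = 36.
All other subsets cost ≥ 35. Minimum total cost: 28.

28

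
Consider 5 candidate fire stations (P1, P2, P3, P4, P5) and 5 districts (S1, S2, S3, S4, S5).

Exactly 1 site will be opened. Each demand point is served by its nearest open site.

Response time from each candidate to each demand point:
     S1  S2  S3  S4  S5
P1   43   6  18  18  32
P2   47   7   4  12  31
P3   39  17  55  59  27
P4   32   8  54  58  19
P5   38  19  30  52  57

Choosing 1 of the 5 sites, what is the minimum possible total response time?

Open {P2}.
  S1→P2 47, S2→P2 7, S3→P2 4, S4→P2 12, S5→P2 31  ⇒ total 101.
Compare {P1}: total 117.
Compare {P4}: total 171.
No size-1 selection does better; minimum is 101.

101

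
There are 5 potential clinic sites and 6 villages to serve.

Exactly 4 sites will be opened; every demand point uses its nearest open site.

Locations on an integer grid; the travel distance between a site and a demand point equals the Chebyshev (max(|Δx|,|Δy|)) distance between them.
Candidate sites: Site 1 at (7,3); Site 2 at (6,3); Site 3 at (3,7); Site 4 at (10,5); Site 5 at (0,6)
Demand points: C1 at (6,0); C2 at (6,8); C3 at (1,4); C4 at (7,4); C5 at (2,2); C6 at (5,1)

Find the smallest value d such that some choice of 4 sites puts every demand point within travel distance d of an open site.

Open {Site 1, Site 2, Site 3, Site 4}.
  Farthest demand point is C5 at travel distance 4 (to Site 2); all others are ≤ 4.
With {Site 1, Site 2, Site 3, Site 5} the worst case is 4.
With {Site 1, Site 2, Site 4, Site 5} the worst case is 4.
No size-4 selection achieves below 4.

4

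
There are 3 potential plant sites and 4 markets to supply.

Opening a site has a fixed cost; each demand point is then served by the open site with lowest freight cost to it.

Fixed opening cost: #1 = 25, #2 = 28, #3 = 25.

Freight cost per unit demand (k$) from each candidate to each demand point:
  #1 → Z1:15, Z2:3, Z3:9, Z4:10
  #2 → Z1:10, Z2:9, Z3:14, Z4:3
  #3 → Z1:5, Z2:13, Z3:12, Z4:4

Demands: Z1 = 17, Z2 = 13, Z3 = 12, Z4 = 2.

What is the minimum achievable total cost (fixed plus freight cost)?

290

Open {#1, #3}: assign each demand point to its cheapest open site.
  Z1→#3 17×5=85, Z2→#1 13×3=39, Z3→#1 12×9=108, Z4→#3 2×4=8
  freight cost 240, fixed 50 → total 290.
Compare {#1, #2, #3}: freight cost 238 + fixed 78 = 316.
Compare {#1, #2}: freight cost 323 + fixed 53 = 376.
Compare {#2, #3}: freight cost 352 + fixed 53 = 405.
All other subsets cost ≥ 316. Minimum total cost: 290.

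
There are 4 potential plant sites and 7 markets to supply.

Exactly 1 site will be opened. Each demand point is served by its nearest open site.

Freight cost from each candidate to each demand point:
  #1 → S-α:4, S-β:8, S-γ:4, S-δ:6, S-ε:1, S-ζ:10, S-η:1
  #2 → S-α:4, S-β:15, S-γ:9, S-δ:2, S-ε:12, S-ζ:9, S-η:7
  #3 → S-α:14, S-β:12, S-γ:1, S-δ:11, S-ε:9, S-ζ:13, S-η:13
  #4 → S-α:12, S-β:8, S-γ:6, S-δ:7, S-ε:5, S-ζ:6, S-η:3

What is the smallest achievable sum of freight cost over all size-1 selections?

Open {#1}.
  S-α→#1 4, S-β→#1 8, S-γ→#1 4, S-δ→#1 6, S-ε→#1 1, S-ζ→#1 10, S-η→#1 1  ⇒ total 34.
Compare {#4}: total 47.
Compare {#2}: total 58.
No size-1 selection does better; minimum is 34.

34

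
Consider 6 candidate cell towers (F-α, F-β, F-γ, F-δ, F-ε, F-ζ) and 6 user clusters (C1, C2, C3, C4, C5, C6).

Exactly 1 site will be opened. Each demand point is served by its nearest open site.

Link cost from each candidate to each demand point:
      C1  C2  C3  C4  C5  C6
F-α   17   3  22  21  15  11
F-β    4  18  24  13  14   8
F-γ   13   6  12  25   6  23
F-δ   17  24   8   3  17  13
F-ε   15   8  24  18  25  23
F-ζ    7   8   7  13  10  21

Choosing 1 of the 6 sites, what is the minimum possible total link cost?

Open {F-ζ}.
  C1→F-ζ 7, C2→F-ζ 8, C3→F-ζ 7, C4→F-ζ 13, C5→F-ζ 10, C6→F-ζ 21  ⇒ total 66.
Compare {F-β}: total 81.
Compare {F-δ}: total 82.
No size-1 selection does better; minimum is 66.

66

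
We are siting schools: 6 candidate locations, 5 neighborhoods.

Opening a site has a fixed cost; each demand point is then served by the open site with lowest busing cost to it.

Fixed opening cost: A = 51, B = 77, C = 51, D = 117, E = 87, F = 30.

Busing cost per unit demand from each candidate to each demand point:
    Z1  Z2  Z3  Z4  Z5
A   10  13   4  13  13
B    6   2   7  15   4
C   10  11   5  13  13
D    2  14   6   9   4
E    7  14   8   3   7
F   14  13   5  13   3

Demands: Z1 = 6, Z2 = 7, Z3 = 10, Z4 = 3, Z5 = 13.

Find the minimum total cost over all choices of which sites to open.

Open {B, F}: assign each demand point to its cheapest open site.
  Z1→B 6×6=36, Z2→B 7×2=14, Z3→F 10×5=50, Z4→F 3×13=39, Z5→F 13×3=39
  busing cost 178, fixed 107 → total 285.
Compare {B}: busing cost 217 + fixed 77 = 294.
Compare {A, B}: busing cost 181 + fixed 128 = 309.
Compare {B, C}: busing cost 191 + fixed 128 = 319.
All other subsets cost ≥ 294. Minimum total cost: 285.

285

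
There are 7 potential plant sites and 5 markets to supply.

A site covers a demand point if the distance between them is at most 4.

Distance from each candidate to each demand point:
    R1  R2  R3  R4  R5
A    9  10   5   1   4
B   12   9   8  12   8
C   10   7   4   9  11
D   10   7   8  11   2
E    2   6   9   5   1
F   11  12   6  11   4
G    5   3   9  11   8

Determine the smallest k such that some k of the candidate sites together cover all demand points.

Coverage sets (demand points within 4 of each site):
  A: {R4, R5}
  B: {}
  C: {R3}
  D: {R5}
  E: {R1, R5}
  F: {R5}
  G: {R2}
No 3 sites suffice: every size-3 union leaves at least one demand point uncovered.
But {A, C, E, G} covers everything, so the minimum is 4.

4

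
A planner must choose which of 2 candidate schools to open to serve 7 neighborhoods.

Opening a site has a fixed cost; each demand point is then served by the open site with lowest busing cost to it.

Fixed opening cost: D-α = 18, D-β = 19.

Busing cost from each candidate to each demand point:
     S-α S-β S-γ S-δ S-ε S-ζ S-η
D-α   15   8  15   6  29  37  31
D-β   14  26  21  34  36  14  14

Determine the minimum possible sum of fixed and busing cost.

Open {D-α, D-β}: assign each demand point to its cheapest open site.
  S-α→D-β 14, S-β→D-α 8, S-γ→D-α 15, S-δ→D-α 6, S-ε→D-α 29, S-ζ→D-β 14, S-η→D-β 14
  busing cost 100, fixed 37 → total 137.
Compare {D-α}: busing cost 141 + fixed 18 = 159.
Compare {D-β}: busing cost 159 + fixed 19 = 178.

137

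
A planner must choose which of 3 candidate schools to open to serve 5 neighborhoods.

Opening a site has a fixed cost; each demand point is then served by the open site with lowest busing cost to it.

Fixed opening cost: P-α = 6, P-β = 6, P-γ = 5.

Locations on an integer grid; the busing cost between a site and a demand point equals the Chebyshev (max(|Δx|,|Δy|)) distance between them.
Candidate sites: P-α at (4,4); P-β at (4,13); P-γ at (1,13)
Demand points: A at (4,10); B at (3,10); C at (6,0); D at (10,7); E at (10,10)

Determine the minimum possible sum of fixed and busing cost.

33

Open {P-α, P-γ}: assign each demand point to its cheapest open site.
  A→P-γ 3, B→P-γ 3, C→P-α 4, D→P-α 6, E→P-α 6
  busing cost 22, fixed 11 → total 33.
Compare {P-α}: busing cost 28 + fixed 6 = 34.
Compare {P-α, P-β}: busing cost 22 + fixed 12 = 34.
Compare {P-β}: busing cost 31 + fixed 6 = 37.
All other subsets cost ≥ 34. Minimum total cost: 33.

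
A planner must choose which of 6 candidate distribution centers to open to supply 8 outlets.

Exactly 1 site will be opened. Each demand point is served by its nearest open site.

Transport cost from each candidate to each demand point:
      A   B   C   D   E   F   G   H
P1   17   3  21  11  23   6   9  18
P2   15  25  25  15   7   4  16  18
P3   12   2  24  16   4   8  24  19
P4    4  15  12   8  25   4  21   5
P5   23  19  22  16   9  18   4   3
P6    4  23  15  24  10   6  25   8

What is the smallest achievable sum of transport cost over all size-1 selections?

94

Open {P4}.
  A→P4 4, B→P4 15, C→P4 12, D→P4 8, E→P4 25, F→P4 4, G→P4 21, H→P4 5  ⇒ total 94.
Compare {P1}: total 108.
Compare {P3}: total 109.
No size-1 selection does better; minimum is 94.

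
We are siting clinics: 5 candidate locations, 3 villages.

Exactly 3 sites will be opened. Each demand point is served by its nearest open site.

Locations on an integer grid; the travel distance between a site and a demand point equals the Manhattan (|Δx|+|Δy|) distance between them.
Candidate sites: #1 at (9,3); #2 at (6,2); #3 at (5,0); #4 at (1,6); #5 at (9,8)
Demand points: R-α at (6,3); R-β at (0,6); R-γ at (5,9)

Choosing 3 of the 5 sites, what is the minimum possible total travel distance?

Open {#2, #4, #5}.
  R-α→#2 1, R-β→#4 1, R-γ→#5 5  ⇒ total 7.
Compare {#1, #2, #4}: total 9.
Compare {#1, #4, #5}: total 9.
No size-3 selection does better; minimum is 7.

7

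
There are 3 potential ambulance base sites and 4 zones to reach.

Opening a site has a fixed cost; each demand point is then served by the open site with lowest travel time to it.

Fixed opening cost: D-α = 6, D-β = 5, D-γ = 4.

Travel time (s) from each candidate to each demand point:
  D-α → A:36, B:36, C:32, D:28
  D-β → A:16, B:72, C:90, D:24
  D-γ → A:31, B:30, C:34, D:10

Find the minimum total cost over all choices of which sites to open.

99

Open {D-β, D-γ}: assign each demand point to its cheapest open site.
  A→D-β 16, B→D-γ 30, C→D-γ 34, D→D-γ 10
  travel time 90, fixed 9 → total 99.
Compare {D-α, D-β, D-γ}: travel time 88 + fixed 15 = 103.
Compare {D-γ}: travel time 105 + fixed 4 = 109.
Compare {D-α, D-γ}: travel time 103 + fixed 10 = 113.
All other subsets cost ≥ 103. Minimum total cost: 99.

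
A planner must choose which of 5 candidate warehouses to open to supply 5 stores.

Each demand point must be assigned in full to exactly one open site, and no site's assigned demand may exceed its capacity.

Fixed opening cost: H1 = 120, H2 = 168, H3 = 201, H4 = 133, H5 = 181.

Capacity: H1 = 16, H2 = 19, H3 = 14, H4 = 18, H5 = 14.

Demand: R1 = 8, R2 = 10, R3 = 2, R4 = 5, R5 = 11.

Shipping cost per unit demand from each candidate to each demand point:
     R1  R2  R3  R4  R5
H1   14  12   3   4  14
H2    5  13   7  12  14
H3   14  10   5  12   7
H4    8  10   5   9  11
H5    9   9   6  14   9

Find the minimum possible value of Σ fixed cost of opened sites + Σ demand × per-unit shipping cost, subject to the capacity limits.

647

Open {H2, H4}; cheapest assignment that respects the capacities:
  H2 (cap 19, load 18): R1, R2 — cost 8×5 + 10×13 = 170
  H4 (cap 18, load 18): R3, R4, R5 — cost 2×5 + 5×9 + 11×11 = 176
  Shipping 346, fixed 301 → total 647.
  Any other capacity-feasible assignment to {H2, H4} ships for at least 346.
Compare {H1, H3, H4}: its best feasible assignment gives total 721.
Compare {H1, H4, H5}: its best feasible assignment gives total 723.
Every other set of open sites that can feasibly serve all demand totals ≥ 721 even under its best assignment. Minimum: 647.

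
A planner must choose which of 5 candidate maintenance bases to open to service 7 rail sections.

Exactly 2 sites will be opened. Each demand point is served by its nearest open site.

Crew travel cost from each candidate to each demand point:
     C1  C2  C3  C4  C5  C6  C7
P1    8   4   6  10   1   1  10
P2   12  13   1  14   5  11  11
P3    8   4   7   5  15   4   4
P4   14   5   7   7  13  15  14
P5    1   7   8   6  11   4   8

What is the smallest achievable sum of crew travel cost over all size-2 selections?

27

Open {P1, P5}.
  C1→P5 1, C2→P1 4, C3→P1 6, C4→P5 6, C5→P1 1, C6→P1 1, C7→P5 8  ⇒ total 27.
Compare {P1, P3}: total 29.
Compare {P2, P3}: total 31.
No size-2 selection does better; minimum is 27.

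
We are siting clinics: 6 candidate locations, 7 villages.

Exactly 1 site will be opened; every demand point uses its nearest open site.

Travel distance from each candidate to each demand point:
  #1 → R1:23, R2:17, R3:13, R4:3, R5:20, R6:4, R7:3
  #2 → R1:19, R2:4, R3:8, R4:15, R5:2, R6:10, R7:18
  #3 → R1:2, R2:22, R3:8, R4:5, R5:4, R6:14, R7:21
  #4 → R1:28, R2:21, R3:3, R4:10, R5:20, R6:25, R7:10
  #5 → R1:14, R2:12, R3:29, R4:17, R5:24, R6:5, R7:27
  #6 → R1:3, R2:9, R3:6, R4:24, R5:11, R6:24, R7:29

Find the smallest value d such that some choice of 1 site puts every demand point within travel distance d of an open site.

Open {#2}.
  Farthest demand point is R1 at travel distance 19 (to #2); all others are ≤ 19.
With {#3} the worst case is 22.
With {#1} the worst case is 23.
No size-1 selection achieves below 19.

19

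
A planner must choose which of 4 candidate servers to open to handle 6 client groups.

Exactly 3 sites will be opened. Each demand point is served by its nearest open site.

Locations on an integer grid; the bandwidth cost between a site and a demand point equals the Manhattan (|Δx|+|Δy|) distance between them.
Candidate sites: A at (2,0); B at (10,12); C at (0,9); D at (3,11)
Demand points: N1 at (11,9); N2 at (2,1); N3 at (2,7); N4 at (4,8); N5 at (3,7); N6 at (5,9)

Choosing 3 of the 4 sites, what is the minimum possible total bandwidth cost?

22

Open {A, B, D}.
  N1→B 4, N2→A 1, N3→D 5, N4→D 4, N5→D 4, N6→D 4  ⇒ total 22.
Compare {A, B, C}: total 24.
Compare {A, C, D}: total 27.
No size-3 selection does better; minimum is 22.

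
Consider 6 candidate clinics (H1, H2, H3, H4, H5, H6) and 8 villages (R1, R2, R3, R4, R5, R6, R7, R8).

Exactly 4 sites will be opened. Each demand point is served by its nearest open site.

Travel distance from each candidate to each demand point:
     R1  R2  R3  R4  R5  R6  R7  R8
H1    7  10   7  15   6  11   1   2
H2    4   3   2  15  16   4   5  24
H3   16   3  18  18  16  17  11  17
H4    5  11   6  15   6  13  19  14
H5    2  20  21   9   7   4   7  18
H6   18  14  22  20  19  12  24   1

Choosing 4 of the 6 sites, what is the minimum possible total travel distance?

Open {H1, H2, H5, H6}.
  R1→H5 2, R2→H2 3, R3→H2 2, R4→H5 9, R5→H1 6, R6→H2 4, R7→H1 1, R8→H6 1  ⇒ total 28.
Compare {H1, H2, H3, H5}: total 29.
Compare {H1, H2, H4, H5}: total 29.
No size-4 selection does better; minimum is 28.

28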